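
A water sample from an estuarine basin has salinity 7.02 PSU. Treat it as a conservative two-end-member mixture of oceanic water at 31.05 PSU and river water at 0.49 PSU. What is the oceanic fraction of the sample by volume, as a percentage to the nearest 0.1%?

Let g be the oceanic fraction. Salt balance per unit volume:
g×31.05 + (1−g)×0.49 = 7.02
g = (7.02 − 0.49) / (31.05 − 0.49) = 6.53/30.56 = 0.2137

21.4%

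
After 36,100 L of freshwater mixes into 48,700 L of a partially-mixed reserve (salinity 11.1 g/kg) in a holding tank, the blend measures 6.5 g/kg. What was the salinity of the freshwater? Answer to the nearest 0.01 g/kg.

0.29 g/kg

Salt balance: 48,700×11.1 + 36,100×S = 84,800×6.5
540,570 + 36,100·S = 551,200
S = (551,200 − 540,570) / 36,100 = 0.2945 g/kg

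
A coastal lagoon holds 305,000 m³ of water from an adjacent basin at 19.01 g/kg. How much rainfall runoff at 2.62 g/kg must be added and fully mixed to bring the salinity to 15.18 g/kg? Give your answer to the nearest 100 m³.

93000 m³

Salt balance: 305,000×19.01 + V×2.62 = (305,000+V)×15.18
5,798,050 + 2.62V = 4,629,900 + 15.18V
1,168,150 = 12.56V
V = 93,005.57 m³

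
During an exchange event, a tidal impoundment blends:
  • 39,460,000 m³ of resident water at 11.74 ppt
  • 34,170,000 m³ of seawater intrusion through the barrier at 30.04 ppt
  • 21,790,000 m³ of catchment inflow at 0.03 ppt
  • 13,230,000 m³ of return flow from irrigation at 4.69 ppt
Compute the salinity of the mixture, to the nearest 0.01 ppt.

Salt balance:
salt = 39,460,000×11.74 + 34,170,000×30.04 + 21,790,000×0.03 + 13,230,000×4.69 = 463,260,400 + 1,026,466,800 + 653,700 + 62,048,700 = 1,552,429,600
volume = 39,460,000 + 34,170,000 + 21,790,000 + 13,230,000 = 108,650,000 m³
S = 1,552,429,600 / 108,650,000 = 14.2884 ppt

14.29 ppt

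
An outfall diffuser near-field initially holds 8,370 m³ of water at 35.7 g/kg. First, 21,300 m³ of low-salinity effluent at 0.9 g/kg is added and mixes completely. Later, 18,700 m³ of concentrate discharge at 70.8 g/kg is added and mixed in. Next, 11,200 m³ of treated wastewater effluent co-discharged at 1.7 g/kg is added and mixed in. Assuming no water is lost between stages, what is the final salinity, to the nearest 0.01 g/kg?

27.88 g/kg

Total salt / total volume:
Initial salt = 8,370×35.7 = 298,809
After stage 1: salt = 298,809 + 21,300×0.9 = 317,979; volume = 29,670 m³; S = 10.717 g/kg
After stage 2: salt = 317,979 + 18,700×70.8 = 1,641,939; volume = 48,370 m³; S = 33.945 g/kg
After stage 3: salt = 1,641,939 + 11,200×1.7 = 1,660,979; volume = 59,570 m³
S = 1,660,979 / 59,570 = 27.8828 g/kg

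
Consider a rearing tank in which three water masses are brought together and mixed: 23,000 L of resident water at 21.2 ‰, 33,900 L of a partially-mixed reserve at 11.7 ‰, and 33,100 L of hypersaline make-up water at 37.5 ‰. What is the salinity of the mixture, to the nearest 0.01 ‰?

23.62 ‰

By conservation of dissolved salt,
salt = 23,000×21.2 + 33,900×11.7 + 33,100×37.5 = 487,600 + 396,630 + 1,241,250 = 2,125,480
volume = 23,000 + 33,900 + 33,100 = 90,000 L
S = 2,125,480 / 90,000 = 23.6164 ‰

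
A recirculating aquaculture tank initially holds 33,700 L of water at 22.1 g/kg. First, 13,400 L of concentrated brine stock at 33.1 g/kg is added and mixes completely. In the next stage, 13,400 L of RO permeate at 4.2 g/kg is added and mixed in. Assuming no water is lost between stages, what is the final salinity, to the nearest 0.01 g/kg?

20.57 g/kg

Total salt / total volume:
Initial salt = 33,700×22.1 = 744,770
After stage 1: salt = 744,770 + 13,400×33.1 = 1,188,310; volume = 47,100 L; S = 25.23 g/kg
After stage 2: salt = 1,188,310 + 13,400×4.2 = 1,244,590; volume = 60,500 L
S = 1,244,590 / 60,500 = 20.5717 g/kg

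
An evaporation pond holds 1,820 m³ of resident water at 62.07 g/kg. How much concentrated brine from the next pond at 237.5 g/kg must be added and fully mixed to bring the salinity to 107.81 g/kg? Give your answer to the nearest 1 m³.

Salt balance: 1,820×62.07 + V×237.5 = (1,820+V)×107.81
112,967.4 + 237.5V = 196,214.2 + 107.81V
83,246.8 = 129.69V
V = 641.89 m³

642 m³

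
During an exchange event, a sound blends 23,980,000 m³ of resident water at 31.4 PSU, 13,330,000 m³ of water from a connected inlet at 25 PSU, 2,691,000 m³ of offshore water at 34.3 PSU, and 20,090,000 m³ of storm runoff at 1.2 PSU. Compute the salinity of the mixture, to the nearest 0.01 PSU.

Weighted by volume,
salt = 23,980,000×31.4 + 13,330,000×25 + 2,691,000×34.3 + 20,090,000×1.2 = 752,972,000 + 333,250,000 + 92,301,300 + 24,108,000 = 1,202,631,300
volume = 23,980,000 + 13,330,000 + 2,691,000 + 20,090,000 = 60,091,000 m³
S = 1,202,631,300 / 60,091,000 = 20.0135 PSU

20.01 PSU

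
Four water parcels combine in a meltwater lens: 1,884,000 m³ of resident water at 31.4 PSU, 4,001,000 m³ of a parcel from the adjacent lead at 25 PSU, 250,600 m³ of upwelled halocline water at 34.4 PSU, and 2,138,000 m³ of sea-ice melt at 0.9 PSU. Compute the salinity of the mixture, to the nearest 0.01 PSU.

Weighted by volume,
salt = 1,884,000×31.4 + 4,001,000×25 + 250,600×34.4 + 2,138,000×0.9 = 59,157,600 + 100,025,000 + 8,620,640 + 1,924,200 = 169,727,440
volume = 1,884,000 + 4,001,000 + 250,600 + 2,138,000 = 8,273,600 m³
S = 169,727,440 / 8,273,600 = 20.5143 PSU

20.51 PSU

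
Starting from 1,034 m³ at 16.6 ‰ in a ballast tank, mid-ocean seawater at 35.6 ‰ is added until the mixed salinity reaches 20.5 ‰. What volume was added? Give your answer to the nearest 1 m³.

267 m³

Salt balance: 1,034×16.6 + V×35.6 = (1,034+V)×20.5
17,164.4 + 35.6V = 21,197 + 20.5V
4,032.6 = 15.1V
V = 267.06 m³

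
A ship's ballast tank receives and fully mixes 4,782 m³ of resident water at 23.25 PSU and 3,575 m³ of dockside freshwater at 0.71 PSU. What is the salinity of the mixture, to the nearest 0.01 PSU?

13.61 PSU

Weighted by volume,
salt = 4,782×23.25 + 3,575×0.71 = 111,181.5 + 2,538.25 = 113,719.75
volume = 4,782 + 3,575 = 8,357 m³
S = 113,719.75 / 8,357 = 13.6077 PSU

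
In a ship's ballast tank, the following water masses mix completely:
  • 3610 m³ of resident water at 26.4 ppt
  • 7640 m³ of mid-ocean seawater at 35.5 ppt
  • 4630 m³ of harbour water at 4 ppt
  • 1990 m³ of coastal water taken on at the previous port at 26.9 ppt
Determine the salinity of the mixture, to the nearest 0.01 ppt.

By conservation of dissolved salt,
salt = 3,610×26.4 + 7,640×35.5 + 4,630×4 + 1,990×26.9 = 95,304 + 271,220 + 18,520 + 53,531 = 438,575
volume = 3,610 + 7,640 + 4,630 + 1,990 = 17,870 m³
S = 438,575 / 17,870 = 24.5425 ppt

24.54 ppt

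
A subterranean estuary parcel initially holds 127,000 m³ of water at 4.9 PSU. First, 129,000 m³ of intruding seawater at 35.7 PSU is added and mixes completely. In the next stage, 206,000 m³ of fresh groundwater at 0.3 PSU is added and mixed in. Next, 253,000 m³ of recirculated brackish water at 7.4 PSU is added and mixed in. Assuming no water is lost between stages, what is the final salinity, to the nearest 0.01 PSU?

Total salt / total volume:
Initial salt = 127,000×4.9 = 622,300
After stage 1: salt = 622,300 + 129,000×35.7 = 5,227,600; volume = 256,000 m³; S = 20.42 PSU
After stage 2: salt = 5,227,600 + 206,000×0.3 = 5,289,400; volume = 462,000 m³; S = 11.449 PSU
After stage 3: salt = 5,289,400 + 253,000×7.4 = 7,161,600; volume = 715,000 m³
S = 7,161,600 / 715,000 = 10.0162 PSU

10.02 PSU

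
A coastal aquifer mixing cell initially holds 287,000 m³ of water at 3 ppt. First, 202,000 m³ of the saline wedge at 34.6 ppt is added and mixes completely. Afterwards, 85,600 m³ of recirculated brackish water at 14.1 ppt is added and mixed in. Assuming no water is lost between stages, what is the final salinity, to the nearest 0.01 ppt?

15.76 ppt

Weighted by volume,
Initial salt = 287,000×3 = 861,000
After stage 1: salt = 861,000 + 202,000×34.6 = 7,850,200; volume = 489,000 m³; S = 16.054 ppt
After stage 2: salt = 7,850,200 + 85,600×14.1 = 9,057,160; volume = 574,600 m³
S = 9,057,160 / 574,600 = 15.7625 ppt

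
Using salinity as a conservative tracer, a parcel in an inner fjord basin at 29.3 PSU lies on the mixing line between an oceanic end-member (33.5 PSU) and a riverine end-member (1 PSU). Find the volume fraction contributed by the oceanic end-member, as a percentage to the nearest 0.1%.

Let g be the oceanic fraction. Salt balance per unit volume:
g×33.5 + (1−g)×1 = 29.3
g = (29.3 − 1) / (33.5 − 1) = 28.3/32.5 = 0.8708

87.1%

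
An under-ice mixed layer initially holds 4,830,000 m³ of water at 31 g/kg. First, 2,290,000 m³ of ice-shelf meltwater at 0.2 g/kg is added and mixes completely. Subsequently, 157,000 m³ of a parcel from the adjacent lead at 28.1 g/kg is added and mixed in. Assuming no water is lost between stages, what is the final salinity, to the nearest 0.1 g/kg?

21.2 g/kg

Mass of salt is conserved:
Initial salt = 4,830,000×31 = 149,730,000
After stage 1: salt = 149,730,000 + 2,290,000×0.2 = 150,188,000; volume = 7,120,000 m³; S = 21.094 g/kg
After stage 2: salt = 150,188,000 + 157,000×28.1 = 154,599,700; volume = 7,277,000 m³
S = 154,599,700 / 7,277,000 = 21.245 g/kg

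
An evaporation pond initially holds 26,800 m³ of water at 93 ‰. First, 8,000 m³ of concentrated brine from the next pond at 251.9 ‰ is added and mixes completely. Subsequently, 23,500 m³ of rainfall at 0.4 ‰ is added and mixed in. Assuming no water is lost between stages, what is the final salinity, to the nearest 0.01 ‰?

77.48 ‰

By conservation of dissolved salt,
Initial salt = 26,800×93 = 2,492,400
After stage 1: salt = 2,492,400 + 8,000×251.9 = 4,507,600; volume = 34,800 m³; S = 129.529 ‰
After stage 2: salt = 4,507,600 + 23,500×0.4 = 4,517,000; volume = 58,300 m³
S = 4,517,000 / 58,300 = 77.4786 ‰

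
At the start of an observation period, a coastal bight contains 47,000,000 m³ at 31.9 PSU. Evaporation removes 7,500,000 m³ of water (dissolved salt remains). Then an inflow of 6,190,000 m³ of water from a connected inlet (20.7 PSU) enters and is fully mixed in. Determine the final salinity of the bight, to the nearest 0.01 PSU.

After evaporation: salt = 47,000,000×31.9 = 1,499,300,000; volume = 47,000,000 − 7,500,000 = 39,500,000 m³
After mixing: salt = 1,499,300,000 + 6,190,000×20.7 = 1,627,433,000; volume = 39,500,000 + 6,190,000 = 45,690,000 m³
S = 1,627,433,000 / 45,690,000 = 35.619 PSU

35.62 PSU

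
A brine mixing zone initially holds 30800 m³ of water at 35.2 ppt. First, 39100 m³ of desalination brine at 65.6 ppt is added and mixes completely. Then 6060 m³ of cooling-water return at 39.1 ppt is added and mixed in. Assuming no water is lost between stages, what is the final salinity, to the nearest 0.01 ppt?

By conservation of dissolved salt,
Initial salt = 30,800×35.2 = 1,084,160
After stage 1: salt = 1,084,160 + 39,100×65.6 = 3,649,120; volume = 69,900 m³; S = 52.205 ppt
After stage 2: salt = 3,649,120 + 6,060×39.1 = 3,886,066; volume = 75,960 m³
S = 3,886,066 / 75,960 = 51.1594 ppt

51.16 ppt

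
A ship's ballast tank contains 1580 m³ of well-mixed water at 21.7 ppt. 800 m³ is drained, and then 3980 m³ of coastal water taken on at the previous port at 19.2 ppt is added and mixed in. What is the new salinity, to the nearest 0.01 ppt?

19.61 ppt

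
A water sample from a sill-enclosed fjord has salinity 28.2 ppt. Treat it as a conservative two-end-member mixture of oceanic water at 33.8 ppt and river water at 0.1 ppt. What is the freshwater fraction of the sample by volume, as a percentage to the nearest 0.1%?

Let f be the freshwater fraction. Salt balance per unit volume:
f×0.1 + (1−f)×33.8 = 28.2
f = (33.8 − 28.2) / (33.8 − 0.1) = 5.6/33.7 = 0.1662

16.6%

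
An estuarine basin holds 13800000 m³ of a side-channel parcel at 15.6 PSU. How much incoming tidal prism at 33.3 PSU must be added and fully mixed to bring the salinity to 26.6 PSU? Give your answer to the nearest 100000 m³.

22700000 m³

Salt balance: 13,800,000×15.6 + V×33.3 = (13,800,000+V)×26.6
215,280,000 + 33.3V = 367,080,000 + 26.6V
151,800,000 = 6.7V
V = 22,656,716.42 m³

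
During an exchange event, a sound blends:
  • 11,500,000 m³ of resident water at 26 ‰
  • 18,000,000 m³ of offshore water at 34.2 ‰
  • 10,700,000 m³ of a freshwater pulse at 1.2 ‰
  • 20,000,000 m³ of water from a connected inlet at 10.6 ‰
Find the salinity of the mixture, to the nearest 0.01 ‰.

Salt balance:
salt = 11,500,000×26 + 18,000,000×34.2 + 10,700,000×1.2 + 20,000,000×10.6 = 299,000,000 + 615,600,000 + 12,840,000 + 212,000,000 = 1,139,440,000
volume = 11,500,000 + 18,000,000 + 10,700,000 + 20,000,000 = 60,200,000 m³
S = 1,139,440,000 / 60,200,000 = 18.9276 ‰

18.93 ‰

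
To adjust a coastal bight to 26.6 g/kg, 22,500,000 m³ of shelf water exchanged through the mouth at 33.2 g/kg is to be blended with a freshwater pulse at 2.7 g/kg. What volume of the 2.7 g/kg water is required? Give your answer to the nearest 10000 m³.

Salt balance: 22,500,000×33.2 + V×2.7 = (22,500,000+V)×26.6
747,000,000 + 2.7V = 598,500,000 + 26.6V
148,500,000 = 23.9V
V = 6,213,389.12 m³

6210000 m³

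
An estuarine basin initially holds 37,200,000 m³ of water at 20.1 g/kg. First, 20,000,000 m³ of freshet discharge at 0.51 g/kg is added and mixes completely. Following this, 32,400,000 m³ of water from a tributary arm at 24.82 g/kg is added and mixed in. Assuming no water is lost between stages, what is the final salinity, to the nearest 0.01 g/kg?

17.43 g/kg

Total salt / total volume:
Initial salt = 37,200,000×20.1 = 747,720,000
After stage 1: salt = 747,720,000 + 20,000,000×0.51 = 757,920,000; volume = 57,200,000 m³; S = 13.25 g/kg
After stage 2: salt = 757,920,000 + 32,400,000×24.82 = 1,562,088,000; volume = 89,600,000 m³
S = 1,562,088,000 / 89,600,000 = 17.434 g/kg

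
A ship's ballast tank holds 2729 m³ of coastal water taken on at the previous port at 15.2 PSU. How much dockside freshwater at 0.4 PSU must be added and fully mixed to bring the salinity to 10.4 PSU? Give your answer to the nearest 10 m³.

Salt balance: 2,729×15.2 + V×0.4 = (2,729+V)×10.4
41,480.8 + 0.4V = 28,381.6 + 10.4V
13,099.2 = 10V
V = 1,309.92 m³

1310 m³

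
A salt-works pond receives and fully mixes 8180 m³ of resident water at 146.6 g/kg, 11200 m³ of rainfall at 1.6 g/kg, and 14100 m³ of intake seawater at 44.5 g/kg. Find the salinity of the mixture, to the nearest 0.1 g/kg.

55.1 g/kg

Weighted by volume,
salt = 8,180×146.6 + 11,200×1.6 + 14,100×44.5 = 1,199,188 + 17,920 + 627,450 = 1,844,558
volume = 8,180 + 11,200 + 14,100 = 33,480 m³
S = 1,844,558 / 33,480 = 55.094 g/kg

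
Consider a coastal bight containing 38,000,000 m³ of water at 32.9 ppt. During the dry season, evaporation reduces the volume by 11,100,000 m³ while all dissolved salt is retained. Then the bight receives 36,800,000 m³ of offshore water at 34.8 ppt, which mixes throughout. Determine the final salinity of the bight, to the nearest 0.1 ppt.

After evaporation: salt = 38,000,000×32.9 = 1,250,200,000; volume = 38,000,000 − 11,100,000 = 26,900,000 m³
After mixing: salt = 1,250,200,000 + 36,800,000×34.8 = 2,530,840,000; volume = 26,900,000 + 36,800,000 = 63,700,000 m³
S = 2,530,840,000 / 63,700,000 = 39.7306 ppt

39.7 ppt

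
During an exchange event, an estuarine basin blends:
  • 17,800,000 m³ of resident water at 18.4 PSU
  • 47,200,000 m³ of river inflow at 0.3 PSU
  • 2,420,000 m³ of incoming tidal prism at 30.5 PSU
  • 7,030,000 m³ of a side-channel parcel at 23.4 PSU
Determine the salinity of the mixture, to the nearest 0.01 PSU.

Conserving salt mass:
salt = 17,800,000×18.4 + 47,200,000×0.3 + 2,420,000×30.5 + 7,030,000×23.4 = 327,520,000 + 14,160,000 + 73,810,000 + 164,502,000 = 579,992,000
volume = 17,800,000 + 47,200,000 + 2,420,000 + 7,030,000 = 74,450,000 m³
S = 579,992,000 / 74,450,000 = 7.7904 PSU

7.79 PSU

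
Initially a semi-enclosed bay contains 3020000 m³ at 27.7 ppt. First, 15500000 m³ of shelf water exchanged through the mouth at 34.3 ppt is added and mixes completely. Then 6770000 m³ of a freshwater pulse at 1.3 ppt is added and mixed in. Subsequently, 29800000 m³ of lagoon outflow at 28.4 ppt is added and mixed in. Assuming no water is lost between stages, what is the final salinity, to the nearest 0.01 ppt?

26.69 ppt

Weighted by volume,
Initial salt = 3,020,000×27.7 = 83,654,000
After stage 1: salt = 83,654,000 + 15,500,000×34.3 = 615,304,000; volume = 18,520,000 m³; S = 33.224 ppt
After stage 2: salt = 615,304,000 + 6,770,000×1.3 = 624,105,000; volume = 25,290,000 m³; S = 24.678 ppt
After stage 3: salt = 624,105,000 + 29,800,000×28.4 = 1,470,425,000; volume = 55,090,000 m³
S = 1,470,425,000 / 55,090,000 = 26.6913 ppt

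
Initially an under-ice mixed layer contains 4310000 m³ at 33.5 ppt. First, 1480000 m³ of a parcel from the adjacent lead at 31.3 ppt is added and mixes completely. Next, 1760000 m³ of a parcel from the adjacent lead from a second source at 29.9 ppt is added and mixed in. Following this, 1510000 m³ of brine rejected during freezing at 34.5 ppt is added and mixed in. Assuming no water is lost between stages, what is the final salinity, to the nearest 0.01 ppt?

32.61 ppt

By conservation of dissolved salt,
Initial salt = 4,310,000×33.5 = 144,385,000
After stage 1: salt = 144,385,000 + 1,480,000×31.3 = 190,709,000; volume = 5,790,000 m³; S = 32.938 ppt
After stage 2: salt = 190,709,000 + 1,760,000×29.9 = 243,333,000; volume = 7,550,000 m³; S = 32.23 ppt
After stage 3: salt = 243,333,000 + 1,510,000×34.5 = 295,428,000; volume = 9,060,000 m³
S = 295,428,000 / 9,060,000 = 32.6079 ppt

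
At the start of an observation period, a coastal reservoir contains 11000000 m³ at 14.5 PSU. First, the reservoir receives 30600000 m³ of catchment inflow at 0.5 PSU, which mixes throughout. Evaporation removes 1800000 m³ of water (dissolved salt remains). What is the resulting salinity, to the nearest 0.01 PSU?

After mixing: salt = 11,000,000×14.5 + 30,600,000×0.5 = 174,800,000; volume = 41,600,000 m³
After evaporation: salt unchanged = 174,800,000; volume = 41,600,000 − 1,800,000 = 39,800,000 m³
S = 174,800,000 / 39,800,000 = 4.392 PSU

4.39 PSU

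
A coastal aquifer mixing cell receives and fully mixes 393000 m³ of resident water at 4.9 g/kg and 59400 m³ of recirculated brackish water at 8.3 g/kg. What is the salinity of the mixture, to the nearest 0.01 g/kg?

5.35 g/kg

Weighted by volume,
salt = 393,000×4.9 + 59,400×8.3 = 1,925,700 + 493,020 = 2,418,720
volume = 393,000 + 59,400 = 452,400 m³
S = 2,418,720 / 452,400 = 5.3464 g/kg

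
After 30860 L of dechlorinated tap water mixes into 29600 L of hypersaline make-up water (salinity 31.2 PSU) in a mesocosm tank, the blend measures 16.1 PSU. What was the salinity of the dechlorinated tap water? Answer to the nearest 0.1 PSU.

1.6 PSU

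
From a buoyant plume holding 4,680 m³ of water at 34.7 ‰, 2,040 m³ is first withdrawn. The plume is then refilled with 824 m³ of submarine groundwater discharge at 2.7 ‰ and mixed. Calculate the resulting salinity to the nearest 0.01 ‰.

Remaining after removal: 2,640 m³ at 34.7 ‰ (salt = 91,608)
After addition: salt = 91,608 + 824×2.7 = 93,832.8; volume = 3,464 m³
S = 93,832.8 / 3,464 = 27.088 ‰

27.09 ‰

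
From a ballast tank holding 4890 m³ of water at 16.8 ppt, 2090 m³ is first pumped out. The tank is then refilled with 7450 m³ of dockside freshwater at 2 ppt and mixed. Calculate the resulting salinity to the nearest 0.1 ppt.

6.0 ppt

Remaining after removal: 2,800 m³ at 16.8 ppt (salt = 47,040)
After addition: salt = 47,040 + 7,450×2 = 61,940; volume = 10,250 m³
S = 61,940 / 10,250 = 6.0429 ppt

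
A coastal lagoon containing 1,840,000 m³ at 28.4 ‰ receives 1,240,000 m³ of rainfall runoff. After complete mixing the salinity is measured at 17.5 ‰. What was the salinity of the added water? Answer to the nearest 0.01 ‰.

1.33 ‰

Salt balance: 1,840,000×28.4 + 1,240,000×S = 3,080,000×17.5
52,256,000 + 1,240,000·S = 53,900,000
S = (53,900,000 − 52,256,000) / 1,240,000 = 1.3258 ‰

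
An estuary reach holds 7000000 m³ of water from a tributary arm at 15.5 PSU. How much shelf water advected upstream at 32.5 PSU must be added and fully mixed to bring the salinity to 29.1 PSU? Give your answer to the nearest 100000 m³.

28000000 m³

Salt balance: 7,000,000×15.5 + V×32.5 = (7,000,000+V)×29.1
108,500,000 + 32.5V = 203,700,000 + 29.1V
95,200,000 = 3.4V
V = 28,000,000 m³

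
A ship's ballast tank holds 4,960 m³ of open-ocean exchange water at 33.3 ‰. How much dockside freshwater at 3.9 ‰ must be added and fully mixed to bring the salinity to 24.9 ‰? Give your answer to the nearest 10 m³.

1980 m³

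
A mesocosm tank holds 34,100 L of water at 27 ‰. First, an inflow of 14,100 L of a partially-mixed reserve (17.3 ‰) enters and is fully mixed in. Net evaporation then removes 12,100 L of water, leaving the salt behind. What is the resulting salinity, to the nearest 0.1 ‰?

After mixing: salt = 34,100×27 + 14,100×17.3 = 1,164,630; volume = 48,200 L
After evaporation: salt unchanged = 1,164,630; volume = 48,200 − 12,100 = 36,100 L
S = 1,164,630 / 36,100 = 32.2612 ‰

32.3 ‰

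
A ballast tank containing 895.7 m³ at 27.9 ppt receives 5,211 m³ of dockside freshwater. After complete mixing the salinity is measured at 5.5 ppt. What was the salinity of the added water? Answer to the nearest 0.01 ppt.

Salt balance: 895.7×27.9 + 5,211×S = 6,106.7×5.5
24,990.03 + 5,211·S = 33,586.85
S = (33,586.85 − 24,990.03) / 5,211 = 1.6497 ppt

1.65 ppt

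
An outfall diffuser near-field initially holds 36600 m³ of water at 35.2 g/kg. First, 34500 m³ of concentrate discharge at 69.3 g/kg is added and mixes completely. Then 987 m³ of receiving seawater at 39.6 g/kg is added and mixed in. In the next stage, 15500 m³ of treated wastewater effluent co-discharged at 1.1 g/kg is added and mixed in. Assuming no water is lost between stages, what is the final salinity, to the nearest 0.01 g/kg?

42.65 g/kg

Total salt / total volume:
Initial salt = 36,600×35.2 = 1,288,320
After stage 1: salt = 1,288,320 + 34,500×69.3 = 3,679,170; volume = 71,100 m³; S = 51.746 g/kg
After stage 2: salt = 3,679,170 + 987×39.6 = 3,718,255.2; volume = 72,087 m³; S = 51.58 g/kg
After stage 3: salt = 3,718,255.2 + 15,500×1.1 = 3,735,305.2; volume = 87,587 m³
S = 3,735,305.2 / 87,587 = 42.6468 g/kg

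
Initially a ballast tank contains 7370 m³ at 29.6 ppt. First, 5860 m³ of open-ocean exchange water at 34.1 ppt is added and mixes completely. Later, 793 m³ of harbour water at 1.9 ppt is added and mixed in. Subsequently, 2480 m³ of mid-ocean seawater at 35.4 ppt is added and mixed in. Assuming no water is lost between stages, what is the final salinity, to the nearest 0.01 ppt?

By conservation of dissolved salt,
Initial salt = 7,370×29.6 = 218,152
After stage 1: salt = 218,152 + 5,860×34.1 = 417,978; volume = 13,230 m³; S = 31.593 ppt
After stage 2: salt = 417,978 + 793×1.9 = 419,484.7; volume = 14,023 m³; S = 29.914 ppt
After stage 3: salt = 419,484.7 + 2,480×35.4 = 507,276.7; volume = 16,503 m³
S = 507,276.7 / 16,503 = 30.7385 ppt

30.74 ppt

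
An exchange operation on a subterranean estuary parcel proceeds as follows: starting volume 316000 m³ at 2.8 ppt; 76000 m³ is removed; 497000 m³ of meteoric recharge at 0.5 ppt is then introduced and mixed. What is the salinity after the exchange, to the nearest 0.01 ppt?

Remaining after removal: 240,000 m³ at 2.8 ppt (salt = 672,000)
After addition: salt = 672,000 + 497,000×0.5 = 920,500; volume = 737,000 m³
S = 920,500 / 737,000 = 1.249 ppt

1.25 ppt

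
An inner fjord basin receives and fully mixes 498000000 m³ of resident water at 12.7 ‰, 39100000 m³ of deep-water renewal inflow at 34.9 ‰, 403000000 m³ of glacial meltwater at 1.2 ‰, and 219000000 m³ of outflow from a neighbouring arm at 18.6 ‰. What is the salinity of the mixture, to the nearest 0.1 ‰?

10.6 ‰

Weighted by volume,
salt = 498,000,000×12.7 + 39,100,000×34.9 + 403,000,000×1.2 + 219,000,000×18.6 = 6,324,600,000 + 1,364,590,000 + 483,600,000 + 4,073,400,000 = 12,246,190,000
volume = 498,000,000 + 39,100,000 + 403,000,000 + 219,000,000 = 1,159,100,000 m³
S = 12,246,190,000 / 1,159,100,000 = 10.565 ‰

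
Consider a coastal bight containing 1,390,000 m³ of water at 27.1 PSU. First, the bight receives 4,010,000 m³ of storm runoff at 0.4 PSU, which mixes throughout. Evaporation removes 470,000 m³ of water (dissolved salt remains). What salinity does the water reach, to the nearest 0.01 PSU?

After mixing: salt = 1,390,000×27.1 + 4,010,000×0.4 = 39,273,000; volume = 5,400,000 m³
After evaporation: salt unchanged = 39,273,000; volume = 5,400,000 − 470,000 = 4,930,000 m³
S = 39,273,000 / 4,930,000 = 7.9661 PSU

7.97 PSU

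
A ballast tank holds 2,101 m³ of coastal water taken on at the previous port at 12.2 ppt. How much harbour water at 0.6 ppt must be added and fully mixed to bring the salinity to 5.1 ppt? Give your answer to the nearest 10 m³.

Salt balance: 2,101×12.2 + V×0.6 = (2,101+V)×5.1
25,632.2 + 0.6V = 10,715.1 + 5.1V
14,917.1 = 4.5V
V = 3,314.91 m³

3310 m³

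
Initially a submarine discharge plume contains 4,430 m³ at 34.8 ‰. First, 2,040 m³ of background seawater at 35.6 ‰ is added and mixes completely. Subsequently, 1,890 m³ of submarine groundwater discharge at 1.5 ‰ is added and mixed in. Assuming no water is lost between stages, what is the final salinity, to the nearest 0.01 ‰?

27.47 ‰

Conserving salt mass:
Initial salt = 4,430×34.8 = 154,164
After stage 1: salt = 154,164 + 2,040×35.6 = 226,788; volume = 6,470 m³; S = 35.052 ‰
After stage 2: salt = 226,788 + 1,890×1.5 = 229,623; volume = 8,360 m³
S = 229,623 / 8,360 = 27.4669 ‰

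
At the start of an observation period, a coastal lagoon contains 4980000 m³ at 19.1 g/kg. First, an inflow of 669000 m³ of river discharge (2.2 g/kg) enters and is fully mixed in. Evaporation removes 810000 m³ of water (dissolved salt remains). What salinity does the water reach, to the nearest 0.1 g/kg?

After mixing: salt = 4,980,000×19.1 + 669,000×2.2 = 96,589,800; volume = 5,649,000 m³
After evaporation: salt unchanged = 96,589,800; volume = 5,649,000 − 810,000 = 4,839,000 m³
S = 96,589,800 / 4,839,000 = 19.9607 g/kg

20.0 g/kg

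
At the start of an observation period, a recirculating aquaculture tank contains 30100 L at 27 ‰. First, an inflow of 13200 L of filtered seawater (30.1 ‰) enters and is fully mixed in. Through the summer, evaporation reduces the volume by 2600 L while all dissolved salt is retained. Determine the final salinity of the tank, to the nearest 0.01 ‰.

29.73 ‰

After mixing: salt = 30,100×27 + 13,200×30.1 = 1,210,020; volume = 43,300 L
After evaporation: salt unchanged = 1,210,020; volume = 43,300 − 2,600 = 40,700 L
S = 1,210,020 / 40,700 = 29.7302 ‰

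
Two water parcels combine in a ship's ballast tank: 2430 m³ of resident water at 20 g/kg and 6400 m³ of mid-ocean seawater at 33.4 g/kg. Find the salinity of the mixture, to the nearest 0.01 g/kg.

Mass of salt is conserved:
salt = 2,430×20 + 6,400×33.4 = 48,600 + 213,760 = 262,360
volume = 2,430 + 6,400 = 8,830 m³
S = 262,360 / 8,830 = 29.7123 g/kg

29.71 g/kg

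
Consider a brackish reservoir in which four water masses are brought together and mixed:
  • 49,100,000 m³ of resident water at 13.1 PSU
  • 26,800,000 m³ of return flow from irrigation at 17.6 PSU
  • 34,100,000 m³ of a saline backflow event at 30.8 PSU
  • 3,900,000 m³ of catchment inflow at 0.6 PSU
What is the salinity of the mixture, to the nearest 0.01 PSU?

Conserving salt mass:
salt = 49,100,000×13.1 + 26,800,000×17.6 + 34,100,000×30.8 + 3,900,000×0.6 = 643,210,000 + 471,680,000 + 1,050,280,000 + 2,340,000 = 2,167,510,000
volume = 49,100,000 + 26,800,000 + 34,100,000 + 3,900,000 = 113,900,000 m³
S = 2,167,510,000 / 113,900,000 = 19.0299 PSU

19.03 PSU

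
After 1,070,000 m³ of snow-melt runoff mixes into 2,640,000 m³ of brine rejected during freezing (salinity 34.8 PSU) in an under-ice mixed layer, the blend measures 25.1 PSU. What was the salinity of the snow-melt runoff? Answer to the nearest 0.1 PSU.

1.2 PSU

Salt balance: 2,640,000×34.8 + 1,070,000×S = 3,710,000×25.1
91,872,000 + 1,070,000·S = 93,121,000
S = (93,121,000 − 91,872,000) / 1,070,000 = 1.1673 PSU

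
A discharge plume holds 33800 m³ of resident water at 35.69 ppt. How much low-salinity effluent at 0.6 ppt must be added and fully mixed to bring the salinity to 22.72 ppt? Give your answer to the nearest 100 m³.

19800 m³

Salt balance: 33,800×35.69 + V×0.6 = (33,800+V)×22.72
1,206,322 + 0.6V = 767,936 + 22.72V
438,386 = 22.12V
V = 19,818.54 m³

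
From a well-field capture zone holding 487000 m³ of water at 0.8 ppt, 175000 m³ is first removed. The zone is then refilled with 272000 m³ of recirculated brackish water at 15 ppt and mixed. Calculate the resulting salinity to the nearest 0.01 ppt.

7.41 ppt

Remaining after removal: 312,000 m³ at 0.8 ppt (salt = 249,600)
After addition: salt = 249,600 + 272,000×15 = 4,329,600; volume = 584,000 m³
S = 4,329,600 / 584,000 = 7.4137 ppt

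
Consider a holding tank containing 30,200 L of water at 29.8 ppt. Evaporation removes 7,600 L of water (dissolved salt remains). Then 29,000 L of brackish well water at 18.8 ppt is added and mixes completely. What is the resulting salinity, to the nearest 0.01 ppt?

28.01 ppt

After evaporation: salt = 30,200×29.8 = 899,960; volume = 30,200 − 7,600 = 22,600 L
After mixing: salt = 899,960 + 29,000×18.8 = 1,445,160; volume = 22,600 + 29,000 = 51,600 L
S = 1,445,160 / 51,600 = 28.007 ppt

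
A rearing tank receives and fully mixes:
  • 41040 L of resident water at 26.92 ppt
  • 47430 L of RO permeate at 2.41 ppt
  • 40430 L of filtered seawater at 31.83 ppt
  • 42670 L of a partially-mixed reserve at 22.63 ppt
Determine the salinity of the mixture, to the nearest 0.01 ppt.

20.23 ppt

Weighted by volume,
salt = 41,040×26.92 + 47,430×2.41 + 40,430×31.83 + 42,670×22.63 = 1,104,796.8 + 114,306.3 + 1,286,886.9 + 965,622.1 = 3,471,612.1
volume = 41,040 + 47,430 + 40,430 + 42,670 = 171,570 L
S = 3,471,612.1 / 171,570 = 20.2344 ppt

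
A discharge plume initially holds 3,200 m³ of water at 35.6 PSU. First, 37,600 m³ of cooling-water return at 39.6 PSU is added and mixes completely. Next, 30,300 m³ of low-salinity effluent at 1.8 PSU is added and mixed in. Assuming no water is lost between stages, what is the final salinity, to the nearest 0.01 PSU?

Salt balance:
Initial salt = 3,200×35.6 = 113,920
After stage 1: salt = 113,920 + 37,600×39.6 = 1,602,880; volume = 40,800 m³; S = 39.286 PSU
After stage 2: salt = 1,602,880 + 30,300×1.8 = 1,657,420; volume = 71,100 m³
S = 1,657,420 / 71,100 = 23.3111 PSU

23.31 PSU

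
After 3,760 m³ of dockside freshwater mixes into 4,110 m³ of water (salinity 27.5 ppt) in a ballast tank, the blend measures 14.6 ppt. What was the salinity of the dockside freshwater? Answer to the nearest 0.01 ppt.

0.50 ppt

Salt balance: 4,110×27.5 + 3,760×S = 7,870×14.6
113,025 + 3,760·S = 114,902
S = (114,902 − 113,025) / 3,760 = 0.4992 ppt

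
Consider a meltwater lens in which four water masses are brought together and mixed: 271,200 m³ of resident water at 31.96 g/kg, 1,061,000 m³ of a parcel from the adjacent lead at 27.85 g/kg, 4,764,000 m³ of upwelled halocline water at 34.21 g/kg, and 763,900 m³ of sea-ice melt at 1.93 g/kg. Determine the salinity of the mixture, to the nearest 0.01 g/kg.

By conservation of dissolved salt,
salt = 271,200×31.96 + 1,061,000×27.85 + 4,764,000×34.21 + 763,900×1.93 = 8,667,552 + 29,548,850 + 162,976,440 + 1,474,327 = 202,667,169
volume = 271,200 + 1,061,000 + 4,764,000 + 763,900 = 6,860,100 m³
S = 202,667,169 / 6,860,100 = 29.5429 g/kg

29.54 g/kg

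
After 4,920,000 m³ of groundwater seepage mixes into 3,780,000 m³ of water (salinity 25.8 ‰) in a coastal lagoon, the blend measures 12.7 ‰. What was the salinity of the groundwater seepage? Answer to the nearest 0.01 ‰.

2.64 ‰

Salt balance: 3,780,000×25.8 + 4,920,000×S = 8,700,000×12.7
97,524,000 + 4,920,000·S = 110,490,000
S = (110,490,000 − 97,524,000) / 4,920,000 = 2.6354 ‰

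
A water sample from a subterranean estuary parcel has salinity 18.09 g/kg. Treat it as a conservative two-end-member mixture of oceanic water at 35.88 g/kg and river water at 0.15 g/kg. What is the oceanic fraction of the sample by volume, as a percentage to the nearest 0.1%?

50.2%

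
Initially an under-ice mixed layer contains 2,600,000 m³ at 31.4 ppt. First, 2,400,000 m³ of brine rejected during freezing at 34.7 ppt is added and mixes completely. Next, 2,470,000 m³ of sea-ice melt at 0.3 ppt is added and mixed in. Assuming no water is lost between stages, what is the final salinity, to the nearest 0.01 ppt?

Salt balance:
Initial salt = 2,600,000×31.4 = 81,640,000
After stage 1: salt = 81,640,000 + 2,400,000×34.7 = 164,920,000; volume = 5,000,000 m³; S = 32.984 ppt
After stage 2: salt = 164,920,000 + 2,470,000×0.3 = 165,661,000; volume = 7,470,000 m³
S = 165,661,000 / 7,470,000 = 22.1768 ppt

22.18 ppt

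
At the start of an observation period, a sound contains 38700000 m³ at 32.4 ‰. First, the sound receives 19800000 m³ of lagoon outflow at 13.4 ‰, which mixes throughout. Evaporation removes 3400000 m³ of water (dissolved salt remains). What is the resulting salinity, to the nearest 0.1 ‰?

27.6 ‰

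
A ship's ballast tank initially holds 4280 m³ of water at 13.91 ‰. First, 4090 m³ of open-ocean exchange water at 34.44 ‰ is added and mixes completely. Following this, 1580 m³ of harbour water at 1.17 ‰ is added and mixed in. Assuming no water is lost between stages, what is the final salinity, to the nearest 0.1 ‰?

20.3 ‰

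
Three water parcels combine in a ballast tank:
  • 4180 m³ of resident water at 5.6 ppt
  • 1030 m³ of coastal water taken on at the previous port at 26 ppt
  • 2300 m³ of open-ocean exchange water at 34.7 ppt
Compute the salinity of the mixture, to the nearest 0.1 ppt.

By conservation of dissolved salt,
salt = 4,180×5.6 + 1,030×26 + 2,300×34.7 = 23,408 + 26,780 + 79,810 = 129,998
volume = 4,180 + 1,030 + 2,300 = 7,510 m³
S = 129,998 / 7,510 = 17.31 ppt

17.3 ppt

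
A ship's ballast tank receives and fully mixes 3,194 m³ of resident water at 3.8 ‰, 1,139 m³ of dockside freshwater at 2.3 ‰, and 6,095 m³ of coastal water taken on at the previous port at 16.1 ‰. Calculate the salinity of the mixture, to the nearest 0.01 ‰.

Conserving salt mass:
salt = 3,194×3.8 + 1,139×2.3 + 6,095×16.1 = 12,137.2 + 2,619.7 + 98,129.5 = 112,886.4
volume = 3,194 + 1,139 + 6,095 = 10,428 m³
S = 112,886.4 / 10,428 = 10.8253 ‰

10.83 ‰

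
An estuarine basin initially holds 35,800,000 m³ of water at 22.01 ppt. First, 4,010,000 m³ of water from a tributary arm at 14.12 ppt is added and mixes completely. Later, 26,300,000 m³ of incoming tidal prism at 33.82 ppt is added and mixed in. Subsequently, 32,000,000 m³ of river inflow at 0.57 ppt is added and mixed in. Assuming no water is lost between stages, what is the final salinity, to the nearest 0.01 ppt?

17.86 ppt

By conservation of dissolved salt,
Initial salt = 35,800,000×22.01 = 787,958,000
After stage 1: salt = 787,958,000 + 4,010,000×14.12 = 844,579,200; volume = 39,810,000 m³; S = 21.215 ppt
After stage 2: salt = 844,579,200 + 26,300,000×33.82 = 1,734,045,200; volume = 66,110,000 m³; S = 26.23 ppt
After stage 3: salt = 1,734,045,200 + 32,000,000×0.57 = 1,752,285,200; volume = 98,110,000 m³
S = 1,752,285,200 / 98,110,000 = 17.8604 ppt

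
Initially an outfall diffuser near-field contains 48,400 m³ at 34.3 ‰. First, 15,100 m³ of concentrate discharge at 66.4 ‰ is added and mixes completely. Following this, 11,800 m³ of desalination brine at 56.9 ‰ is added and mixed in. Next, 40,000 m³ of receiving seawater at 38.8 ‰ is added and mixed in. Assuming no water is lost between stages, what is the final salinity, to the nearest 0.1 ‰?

Conserving salt mass:
Initial salt = 48,400×34.3 = 1,660,120
After stage 1: salt = 1,660,120 + 15,100×66.4 = 2,662,760; volume = 63,500 m³; S = 41.933 ‰
After stage 2: salt = 2,662,760 + 11,800×56.9 = 3,334,180; volume = 75,300 m³; S = 44.279 ‰
After stage 3: salt = 3,334,180 + 40,000×38.8 = 4,886,180; volume = 115,300 m³
S = 4,886,180 / 115,300 = 42.378 ‰

42.4 ‰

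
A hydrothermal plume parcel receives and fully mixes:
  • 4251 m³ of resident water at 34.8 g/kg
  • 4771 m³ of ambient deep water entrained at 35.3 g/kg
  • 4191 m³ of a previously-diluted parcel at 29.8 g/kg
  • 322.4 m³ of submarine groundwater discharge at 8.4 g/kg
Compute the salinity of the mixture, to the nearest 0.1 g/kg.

32.8 g/kg

Mass of salt is conserved:
salt = 4,251×34.8 + 4,771×35.3 + 4,191×29.8 + 322.4×8.4 = 147,934.8 + 168,416.3 + 124,891.8 + 2,708.16 = 443,951.06
volume = 4,251 + 4,771 + 4,191 + 322.4 = 13,535.4 m³
S = 443,951.06 / 13,535.4 = 32.799 g/kg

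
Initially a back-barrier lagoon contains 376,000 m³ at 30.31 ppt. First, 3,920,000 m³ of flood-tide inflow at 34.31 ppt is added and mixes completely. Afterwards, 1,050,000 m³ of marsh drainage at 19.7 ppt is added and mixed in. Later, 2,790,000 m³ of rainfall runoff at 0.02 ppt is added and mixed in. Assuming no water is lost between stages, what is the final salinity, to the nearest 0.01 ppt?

20.48 ppt

Conserving salt mass:
Initial salt = 376,000×30.31 = 11,396,560
After stage 1: salt = 11,396,560 + 3,920,000×34.31 = 145,891,760; volume = 4,296,000 m³; S = 33.96 ppt
After stage 2: salt = 145,891,760 + 1,050,000×19.7 = 166,576,760; volume = 5,346,000 m³; S = 31.159 ppt
After stage 3: salt = 166,576,760 + 2,790,000×0.02 = 166,632,560; volume = 8,136,000 m³
S = 166,632,560 / 8,136,000 = 20.4809 ppt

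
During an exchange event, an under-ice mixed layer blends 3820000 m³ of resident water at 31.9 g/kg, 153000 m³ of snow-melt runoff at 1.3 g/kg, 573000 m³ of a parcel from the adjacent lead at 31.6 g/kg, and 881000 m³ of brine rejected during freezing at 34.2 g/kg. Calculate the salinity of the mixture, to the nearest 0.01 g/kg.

Salt balance:
salt = 3,820,000×31.9 + 153,000×1.3 + 573,000×31.6 + 881,000×34.2 = 121,858,000 + 198,900 + 18,106,800 + 30,130,200 = 170,293,900
volume = 3,820,000 + 153,000 + 573,000 + 881,000 = 5,427,000 m³
S = 170,293,900 / 5,427,000 = 31.379 g/kg

31.38 g/kg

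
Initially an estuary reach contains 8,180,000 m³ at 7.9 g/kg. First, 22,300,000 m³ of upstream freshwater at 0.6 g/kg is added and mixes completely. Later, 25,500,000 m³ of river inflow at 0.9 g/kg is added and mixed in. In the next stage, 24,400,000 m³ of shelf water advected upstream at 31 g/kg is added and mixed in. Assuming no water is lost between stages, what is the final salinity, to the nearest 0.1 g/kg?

Conserving salt mass:
Initial salt = 8,180,000×7.9 = 64,622,000
After stage 1: salt = 64,622,000 + 22,300,000×0.6 = 78,002,000; volume = 30,480,000 m³; S = 2.559 g/kg
After stage 2: salt = 78,002,000 + 25,500,000×0.9 = 100,952,000; volume = 55,980,000 m³; S = 1.803 g/kg
After stage 3: salt = 100,952,000 + 24,400,000×31 = 857,352,000; volume = 80,380,000 m³
S = 857,352,000 / 80,380,000 = 10.6662 g/kg

10.7 g/kg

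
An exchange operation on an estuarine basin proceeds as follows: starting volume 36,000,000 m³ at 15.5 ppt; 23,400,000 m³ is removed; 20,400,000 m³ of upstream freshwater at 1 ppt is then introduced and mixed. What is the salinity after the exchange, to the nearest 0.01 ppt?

Remaining after removal: 12,600,000 m³ at 15.5 ppt (salt = 195,300,000)
After addition: salt = 195,300,000 + 20,400,000×1 = 215,700,000; volume = 33,000,000 m³
S = 215,700,000 / 33,000,000 = 6.5364 ppt

6.54 ppt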